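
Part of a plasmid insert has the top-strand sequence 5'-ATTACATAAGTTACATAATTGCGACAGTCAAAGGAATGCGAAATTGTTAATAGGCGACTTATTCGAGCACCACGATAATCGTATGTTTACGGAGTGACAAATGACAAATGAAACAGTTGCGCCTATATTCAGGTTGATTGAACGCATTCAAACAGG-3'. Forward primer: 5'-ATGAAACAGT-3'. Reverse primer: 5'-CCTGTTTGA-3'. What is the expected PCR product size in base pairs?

Scanning the template, ATGAAACAGT occurs at positions 108–117; this primer anneals to the bottom strand there with its 3' end pointing downstream.
Reverse complement of the reverse primer: TCAAACAGG. This occurs on the top strand at positions 148–156.
Product length = (reverse-primer end) − (forward-primer start) + 1 = 156 − 108 + 1 = 49 bp.

49 bp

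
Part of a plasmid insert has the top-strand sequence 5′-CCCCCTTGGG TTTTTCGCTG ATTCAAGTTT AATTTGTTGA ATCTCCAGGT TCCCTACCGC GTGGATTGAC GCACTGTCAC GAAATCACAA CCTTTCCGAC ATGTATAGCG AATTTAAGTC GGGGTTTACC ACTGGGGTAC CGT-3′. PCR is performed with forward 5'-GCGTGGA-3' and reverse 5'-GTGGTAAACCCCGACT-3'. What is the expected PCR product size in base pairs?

74 bp

Scanning the template, GCGTGGA occurs at positions 59–65; this primer anneals to the bottom strand there with its 3' end pointing downstream.
Reverse complement of the reverse primer: AGTCGGGGTTTACCAC. This occurs on the top strand at positions 117–132.
Amplicon spans positions 59–132: 74 bp.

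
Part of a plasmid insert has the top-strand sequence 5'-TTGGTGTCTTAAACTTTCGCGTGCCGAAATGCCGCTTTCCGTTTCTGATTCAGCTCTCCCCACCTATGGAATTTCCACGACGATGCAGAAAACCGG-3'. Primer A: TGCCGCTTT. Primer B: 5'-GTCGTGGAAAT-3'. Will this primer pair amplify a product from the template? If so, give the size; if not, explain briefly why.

Primer A (TGCCGCTTT) matches the top strand at positions 30–38; it acts as a forward primer.
Primer B's reverse complement is ATTTCCACGAC, matching the top strand at positions 71–81; it acts as a reverse primer.
The 3' ends face each other across positions 30–81, giving a 52 bp product.

Yes — a 52 bp product.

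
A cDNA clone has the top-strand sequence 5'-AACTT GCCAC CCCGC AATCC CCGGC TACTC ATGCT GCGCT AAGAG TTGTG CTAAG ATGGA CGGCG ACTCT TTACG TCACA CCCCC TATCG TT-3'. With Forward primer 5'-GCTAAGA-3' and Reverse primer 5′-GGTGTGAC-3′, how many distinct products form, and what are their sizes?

The forward primer GCTAAGA matches the top strand at positions 38–44, 50–56.
The reverse primer's reverse complement is GTCACACC, matching at positions 75–82.
Each forward site pairs with the reverse site to give a product ending at position 82: sizes 45, 33 bp.

Two products: 45 bp, 33 bp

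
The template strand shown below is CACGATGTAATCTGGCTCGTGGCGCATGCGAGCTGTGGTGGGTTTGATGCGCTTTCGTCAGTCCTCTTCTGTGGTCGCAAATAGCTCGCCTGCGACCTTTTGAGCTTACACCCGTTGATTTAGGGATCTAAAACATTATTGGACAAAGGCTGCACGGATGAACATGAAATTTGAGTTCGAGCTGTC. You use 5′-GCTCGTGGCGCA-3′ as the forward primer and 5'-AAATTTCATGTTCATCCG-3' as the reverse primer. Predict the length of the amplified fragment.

158 bp

Forward primer GCTCGTGGCGCA is found on the top strand at positions 15–26.
Reverse complement of the reverse primer: CGGATGAACATGAAATTT. This occurs on the top strand at positions 155–172.
Product length = (reverse-primer end) − (forward-primer start) + 1 = 172 − 15 + 1 = 158 bp.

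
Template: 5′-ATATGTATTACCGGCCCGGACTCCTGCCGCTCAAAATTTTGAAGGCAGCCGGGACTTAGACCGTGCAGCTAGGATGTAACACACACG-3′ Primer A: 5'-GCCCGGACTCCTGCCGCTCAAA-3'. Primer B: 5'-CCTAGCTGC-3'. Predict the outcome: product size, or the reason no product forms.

Yes — a 60 bp product.

Primer A (GCCCGGACTCCTGCCGCTCAAA) matches the top strand at positions 14–35; it acts as a forward primer.
Primer B's reverse complement is GCAGCTAGG, matching the top strand at positions 65–73; it acts as a reverse primer.
The 3' ends face each other across positions 14–73, giving a 60 bp product.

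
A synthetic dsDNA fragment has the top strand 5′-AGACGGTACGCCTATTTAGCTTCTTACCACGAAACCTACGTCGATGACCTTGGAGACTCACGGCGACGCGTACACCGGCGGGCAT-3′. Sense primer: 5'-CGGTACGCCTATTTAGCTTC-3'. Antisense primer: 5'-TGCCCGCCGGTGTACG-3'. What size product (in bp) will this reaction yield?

81 bp

Forward primer CGGTACGCCTATTTAGCTTC is found on the top strand at positions 4–23.
Taking the reverse complement of TGCCCGCCGGTGTACG gives CGTACACCGGCGGGCA, found at positions 69–84 on the template; the primer anneals here to the top strand with its 3' end pointing upstream.
Product length = (reverse-primer end) − (forward-primer start) + 1 = 84 − 4 + 1 = 81 bp.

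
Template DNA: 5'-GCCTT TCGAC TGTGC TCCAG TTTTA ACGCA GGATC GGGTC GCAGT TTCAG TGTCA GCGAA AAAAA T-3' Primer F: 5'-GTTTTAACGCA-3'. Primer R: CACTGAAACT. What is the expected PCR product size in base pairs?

Forward primer GTTTTAACGCA is found on the top strand at positions 20–30.
Reverse complement of the reverse primer: AGTTTCAGTG. This occurs on the top strand at positions 43–52.
Amplicon spans positions 20–52: 33 bp.

33 bp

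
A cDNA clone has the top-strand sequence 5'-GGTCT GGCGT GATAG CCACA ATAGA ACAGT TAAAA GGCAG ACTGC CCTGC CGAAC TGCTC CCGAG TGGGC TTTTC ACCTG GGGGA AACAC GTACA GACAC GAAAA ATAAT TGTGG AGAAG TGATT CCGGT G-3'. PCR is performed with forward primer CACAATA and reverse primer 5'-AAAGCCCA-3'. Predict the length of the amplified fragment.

Scanning the template, CACAATA occurs at positions 17–23; this primer anneals to the bottom strand there with its 3' end pointing downstream.
Reverse complement of the reverse primer: TGGGCTTT. This occurs on the top strand at positions 66–73.
The product runs from position 17 to position 73, so its length is 73 − 17 + 1 = 57 bp.

57 bp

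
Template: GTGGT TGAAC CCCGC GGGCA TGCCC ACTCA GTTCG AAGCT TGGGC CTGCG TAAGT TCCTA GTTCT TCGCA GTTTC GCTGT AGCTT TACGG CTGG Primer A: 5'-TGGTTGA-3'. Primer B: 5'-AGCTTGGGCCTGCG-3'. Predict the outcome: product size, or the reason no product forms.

No product — both primers anneal to the same strand and extend in the same direction.

Primer A (TGGTTGA) matches the top strand at positions 2–8 (3' end points downstream).
Primer B (AGCTTGGGCCTGCG) also matches the top strand directly, at positions 37–50 — its reverse complement CGCAGGCCCAAGCT is not present.
Both primers anneal to the bottom strand with 3' ends pointing the same way, so neither can prime synthesis back toward the other.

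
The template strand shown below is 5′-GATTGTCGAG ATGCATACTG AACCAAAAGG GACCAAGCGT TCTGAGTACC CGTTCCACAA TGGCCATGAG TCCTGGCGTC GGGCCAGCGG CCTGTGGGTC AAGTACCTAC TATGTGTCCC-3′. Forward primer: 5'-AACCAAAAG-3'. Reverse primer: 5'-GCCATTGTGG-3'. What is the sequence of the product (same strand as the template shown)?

Scanning the template, AACCAAAAG occurs at positions 21–29; this primer anneals to the bottom strand there with its 3' end pointing downstream.
The reverse primer's reverse complement is CCACAATGGC, which matches the template at positions 55–64.
The product is the template from position 21 through 64 (44 bp).

5'-AACCAAAAGGGACCAAGCGTTCTGAGTACCCGTTCCACAATGGC-3'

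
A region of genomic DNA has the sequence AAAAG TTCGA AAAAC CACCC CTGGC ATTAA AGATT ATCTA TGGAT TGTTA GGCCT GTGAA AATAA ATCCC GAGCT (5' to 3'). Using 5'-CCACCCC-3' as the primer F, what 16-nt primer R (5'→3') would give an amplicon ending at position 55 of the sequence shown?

The forward primer binds at positions 15–21; the product's 3' end on the top strand is position 55.
The reverse primer anneals to the top strand over positions 40–55, i.e. to ATGGATTGTTAGGCCT.
Its sequence written 5'→3' is the reverse complement: AGGCCTAACAATCCAT.

5'-AGGCCTAACAATCCAT-3'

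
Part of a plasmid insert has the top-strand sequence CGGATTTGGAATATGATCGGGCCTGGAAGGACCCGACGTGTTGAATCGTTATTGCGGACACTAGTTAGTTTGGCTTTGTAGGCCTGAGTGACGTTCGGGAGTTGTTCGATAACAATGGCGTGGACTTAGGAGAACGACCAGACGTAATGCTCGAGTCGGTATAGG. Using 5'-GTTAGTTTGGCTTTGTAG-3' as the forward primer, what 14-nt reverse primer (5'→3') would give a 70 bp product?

5'-TCTCCTAAGTCCAC-3'

The forward primer binds at positions 64–81, so a 70 bp product ends at position 64 + 70 − 1 = 133.
The reverse primer anneals to the top strand over positions 120–133, i.e. to GTGGACTTAGGAGA.
Its sequence written 5'→3' is the reverse complement: TCTCCTAAGTCCAC.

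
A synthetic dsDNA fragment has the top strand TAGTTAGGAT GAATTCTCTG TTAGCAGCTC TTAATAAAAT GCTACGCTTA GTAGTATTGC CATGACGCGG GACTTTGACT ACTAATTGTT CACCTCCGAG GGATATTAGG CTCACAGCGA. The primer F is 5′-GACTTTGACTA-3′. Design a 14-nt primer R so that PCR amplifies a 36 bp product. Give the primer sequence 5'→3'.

5'-ATATCCCTCGGAGG-3'

The forward primer binds at positions 71–81, so a 36 bp product ends at position 71 + 36 − 1 = 106.
The reverse primer anneals to the top strand over positions 93–106, i.e. to CCTCCGAGGGATAT.
Its sequence written 5'→3' is the reverse complement: ATATCCCTCGGAGG.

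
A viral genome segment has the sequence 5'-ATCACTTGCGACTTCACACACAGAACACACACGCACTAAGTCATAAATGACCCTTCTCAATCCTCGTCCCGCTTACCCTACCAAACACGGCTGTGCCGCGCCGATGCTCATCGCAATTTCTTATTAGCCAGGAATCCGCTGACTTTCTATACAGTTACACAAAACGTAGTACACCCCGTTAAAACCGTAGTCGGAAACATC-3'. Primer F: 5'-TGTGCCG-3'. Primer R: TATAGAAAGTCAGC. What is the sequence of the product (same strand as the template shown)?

5'-TGTGCCGCGCCGATGCTCATCGCAATTTCTTATTAGCCAGGAATCCGCTGACTTTCTATA-3'

Forward primer TGTGCCG is found on the top strand at positions 92–98.
Reverse complement of the reverse primer: GCTGACTTTCTATA. This occurs on the top strand at positions 138–151.
The product is the template from position 92 through 151 (60 bp).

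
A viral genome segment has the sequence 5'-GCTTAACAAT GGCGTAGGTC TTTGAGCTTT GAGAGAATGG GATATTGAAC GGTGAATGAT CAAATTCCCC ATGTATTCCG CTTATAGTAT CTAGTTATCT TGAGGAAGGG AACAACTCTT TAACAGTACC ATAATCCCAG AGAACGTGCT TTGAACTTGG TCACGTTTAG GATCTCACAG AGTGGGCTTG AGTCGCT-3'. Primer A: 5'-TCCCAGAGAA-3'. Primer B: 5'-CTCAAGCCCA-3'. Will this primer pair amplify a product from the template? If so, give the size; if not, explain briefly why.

Primer A (TCCCAGAGAA) matches the top strand at positions 135–144; it acts as a forward primer.
Primer B's reverse complement is TGGGCTTGAG, matching the top strand at positions 183–192; it acts as a reverse primer.
The 3' ends face each other across positions 135–192, giving a 58 bp product.

Yes — a 58 bp product.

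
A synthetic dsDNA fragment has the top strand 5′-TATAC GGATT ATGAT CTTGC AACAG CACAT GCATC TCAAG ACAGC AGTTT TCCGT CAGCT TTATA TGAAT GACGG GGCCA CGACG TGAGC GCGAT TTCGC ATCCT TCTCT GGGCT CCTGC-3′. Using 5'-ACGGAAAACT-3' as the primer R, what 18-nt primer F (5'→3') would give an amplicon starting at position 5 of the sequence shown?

5'-CGGATTATGATCTTGCAA-3'

The reverse primer's reverse complement AGTTTTCCGT matches the template at positions 46–55; the product starts at position 5.
The forward primer is identical to the top strand over positions 5–22: CGGATTATGATCTTGCAA.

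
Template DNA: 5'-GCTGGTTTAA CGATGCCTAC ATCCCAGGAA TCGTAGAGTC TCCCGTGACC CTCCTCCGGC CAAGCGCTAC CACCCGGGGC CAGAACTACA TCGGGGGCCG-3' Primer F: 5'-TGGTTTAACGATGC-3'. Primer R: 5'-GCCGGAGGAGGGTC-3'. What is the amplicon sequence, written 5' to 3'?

Scanning the template, TGGTTTAACGATGC occurs at positions 3–16; this primer anneals to the bottom strand there with its 3' end pointing downstream.
Reverse complement of the reverse primer: GACCCTCCTCCGGC. This occurs on the top strand at positions 47–60.
The product is the template from position 3 through 60 (58 bp).

5'-TGGTTTAACGATGCCTACATCCCAGGAATCGTAGAGTCTCCCGTGACCCTCCTCCGGC-3'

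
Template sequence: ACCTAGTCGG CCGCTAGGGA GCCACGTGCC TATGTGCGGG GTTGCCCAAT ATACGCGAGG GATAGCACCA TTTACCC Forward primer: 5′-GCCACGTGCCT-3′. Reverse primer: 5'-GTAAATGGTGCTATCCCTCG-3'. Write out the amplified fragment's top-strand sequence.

5'-GCCACGTGCCTATGTGCGGGGTTGCCCAATATACGCGAGGGATAGCACCATTTAC-3'

The forward primer matches the template at positions 21–31.
Reverse complement of the reverse primer: CGAGGGATAGCACCATTTAC. This occurs on the top strand at positions 56–75.
The product is the template from position 21 through 75 (55 bp).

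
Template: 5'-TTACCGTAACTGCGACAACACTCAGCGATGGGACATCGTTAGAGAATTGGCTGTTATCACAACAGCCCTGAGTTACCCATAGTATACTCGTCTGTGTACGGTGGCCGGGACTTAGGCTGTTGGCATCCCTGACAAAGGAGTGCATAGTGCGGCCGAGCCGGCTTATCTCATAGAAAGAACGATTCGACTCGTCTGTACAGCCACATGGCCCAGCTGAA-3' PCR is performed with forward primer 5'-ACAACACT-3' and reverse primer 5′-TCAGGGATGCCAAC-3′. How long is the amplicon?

Forward primer ACAACACT is found on the top strand at positions 15–22.
Reverse complement of the reverse primer: GTTGGCATCCCTGA. This occurs on the top strand at positions 119–132.
Amplicon spans positions 15–132: 118 bp.

118 bp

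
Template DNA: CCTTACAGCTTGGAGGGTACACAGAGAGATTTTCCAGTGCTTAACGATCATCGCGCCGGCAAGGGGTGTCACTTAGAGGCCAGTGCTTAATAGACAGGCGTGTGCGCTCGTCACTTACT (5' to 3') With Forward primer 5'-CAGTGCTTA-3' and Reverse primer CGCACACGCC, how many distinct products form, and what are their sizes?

The forward primer CAGTGCTTA matches the top strand at positions 35–43, 81–89.
The reverse primer's reverse complement is GGCGTGTGCG, matching at positions 97–106.
Each forward site pairs with the reverse site to give a product ending at position 106: sizes 72, 26 bp.

Two products: 72 bp, 26 bp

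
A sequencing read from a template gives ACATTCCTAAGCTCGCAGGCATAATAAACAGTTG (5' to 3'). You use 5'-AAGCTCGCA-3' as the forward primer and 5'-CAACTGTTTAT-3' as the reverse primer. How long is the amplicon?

26 bp

Scanning the template, AAGCTCGCA occurs at positions 9–17; this primer anneals to the bottom strand there with its 3' end pointing downstream.
The reverse primer's reverse complement is ATAAACAGTTG, which matches the template at positions 24–34.
Amplicon spans positions 9–34: 26 bp.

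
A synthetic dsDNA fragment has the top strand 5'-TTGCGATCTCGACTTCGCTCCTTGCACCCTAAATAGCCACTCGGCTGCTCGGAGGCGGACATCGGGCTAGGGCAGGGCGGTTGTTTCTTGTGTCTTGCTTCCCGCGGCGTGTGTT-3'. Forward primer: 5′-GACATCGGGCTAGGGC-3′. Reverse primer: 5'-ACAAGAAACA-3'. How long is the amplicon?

The forward primer matches the template at positions 58–73.
Taking the reverse complement of ACAAGAAACA gives TGTTTCTTGT, found at positions 82–91 on the template; the primer anneals here to the top strand with its 3' end pointing upstream.
The product runs from position 58 to position 91, so its length is 91 − 58 + 1 = 34 bp.

34 bp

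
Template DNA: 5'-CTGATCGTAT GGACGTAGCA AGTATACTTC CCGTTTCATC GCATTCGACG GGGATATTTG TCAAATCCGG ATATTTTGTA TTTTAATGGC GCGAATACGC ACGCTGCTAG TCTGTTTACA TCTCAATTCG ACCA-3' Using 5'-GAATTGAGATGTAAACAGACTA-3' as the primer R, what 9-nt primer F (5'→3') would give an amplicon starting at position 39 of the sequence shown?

5'-TCGCATTCG-3'

The reverse primer's reverse complement TAGTCTGTTTACATCTCAATTC matches the template at positions 108–129; the product starts at position 39.
The forward primer is identical to the top strand over positions 39–47: TCGCATTCG.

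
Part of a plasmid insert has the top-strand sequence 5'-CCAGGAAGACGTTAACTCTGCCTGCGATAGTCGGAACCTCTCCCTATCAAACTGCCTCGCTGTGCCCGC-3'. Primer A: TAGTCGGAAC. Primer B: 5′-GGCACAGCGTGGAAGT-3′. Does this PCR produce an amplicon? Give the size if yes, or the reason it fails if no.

Primer B (GGCACAGCGTGGAAGT) does not match the top strand, and its reverse complement ACTTCCACGCTGTGCC does not match either.
With no annealing site for primer B, no amplification occurs.

No product — primer B has no binding site in the template.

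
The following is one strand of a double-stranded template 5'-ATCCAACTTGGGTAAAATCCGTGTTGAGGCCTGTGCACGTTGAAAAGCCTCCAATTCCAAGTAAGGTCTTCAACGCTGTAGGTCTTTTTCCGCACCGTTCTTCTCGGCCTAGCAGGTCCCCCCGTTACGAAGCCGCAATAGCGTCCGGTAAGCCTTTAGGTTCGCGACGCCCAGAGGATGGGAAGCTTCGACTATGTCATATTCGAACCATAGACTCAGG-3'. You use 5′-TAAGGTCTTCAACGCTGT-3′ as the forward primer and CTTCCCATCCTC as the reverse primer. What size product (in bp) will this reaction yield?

Forward primer TAAGGTCTTCAACGCTGT is found on the top strand at positions 62–79.
Reverse complement of the reverse primer: GAGGATGGGAAG. This occurs on the top strand at positions 174–185.
Amplicon spans positions 62–185: 124 bp.

124 bp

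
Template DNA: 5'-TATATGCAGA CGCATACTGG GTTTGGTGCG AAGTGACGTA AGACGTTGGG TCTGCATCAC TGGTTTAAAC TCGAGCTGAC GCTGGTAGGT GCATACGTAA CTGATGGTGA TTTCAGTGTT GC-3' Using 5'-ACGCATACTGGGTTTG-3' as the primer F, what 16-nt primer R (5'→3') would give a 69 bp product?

The forward primer binds at positions 10–25, so a 69 bp product ends at position 10 + 69 − 1 = 78.
The reverse primer anneals to the top strand over positions 63–78, i.e. to GTTTAAACTCGAGCTG.
Its sequence written 5'→3' is the reverse complement: CAGCTCGAGTTTAAAC.

5'-CAGCTCGAGTTTAAAC-3'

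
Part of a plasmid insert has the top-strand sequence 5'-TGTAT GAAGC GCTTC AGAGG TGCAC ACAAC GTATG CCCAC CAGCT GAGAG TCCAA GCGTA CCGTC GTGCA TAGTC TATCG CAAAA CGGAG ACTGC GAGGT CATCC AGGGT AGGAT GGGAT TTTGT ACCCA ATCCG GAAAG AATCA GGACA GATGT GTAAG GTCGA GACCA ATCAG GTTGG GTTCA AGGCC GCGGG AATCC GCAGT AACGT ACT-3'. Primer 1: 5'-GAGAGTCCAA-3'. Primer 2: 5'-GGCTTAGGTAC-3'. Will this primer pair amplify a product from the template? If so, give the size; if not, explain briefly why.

No product — primer 2 has no binding site in the template.

Primer 2 (GGCTTAGGTAC) does not match the top strand, and its reverse complement GTACCTAAGCC does not match either.
With no annealing site for primer 2, no amplification occurs.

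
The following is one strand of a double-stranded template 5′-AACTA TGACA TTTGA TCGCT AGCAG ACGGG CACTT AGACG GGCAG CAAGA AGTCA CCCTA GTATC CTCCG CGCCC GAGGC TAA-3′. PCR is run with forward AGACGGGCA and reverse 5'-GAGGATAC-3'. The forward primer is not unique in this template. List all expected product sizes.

45 bp, 33 bp

The forward primer AGACGGGCA matches the top strand at positions 24–32, 36–44.
The reverse primer's reverse complement is GTATCCTC, matching at positions 61–68.
Each forward site pairs with the reverse site to give a product ending at position 68: sizes 45, 33 bp.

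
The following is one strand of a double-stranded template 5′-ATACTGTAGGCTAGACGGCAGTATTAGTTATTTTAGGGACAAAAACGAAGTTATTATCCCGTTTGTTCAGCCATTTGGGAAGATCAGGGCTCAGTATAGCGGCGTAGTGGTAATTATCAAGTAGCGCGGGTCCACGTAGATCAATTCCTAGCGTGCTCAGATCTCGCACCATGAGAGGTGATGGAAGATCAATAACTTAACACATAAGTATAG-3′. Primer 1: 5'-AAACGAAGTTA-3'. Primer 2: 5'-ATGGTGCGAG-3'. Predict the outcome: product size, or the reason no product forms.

Primer 1 (AAACGAAGTTA) matches the top strand at positions 43–53; it acts as a forward primer.
Primer 2's reverse complement is CTCGCACCAT, matching the top strand at positions 163–172; it acts as a reverse primer.
The 3' ends face each other across positions 43–172, giving a 130 bp product.

Yes — a 130 bp product.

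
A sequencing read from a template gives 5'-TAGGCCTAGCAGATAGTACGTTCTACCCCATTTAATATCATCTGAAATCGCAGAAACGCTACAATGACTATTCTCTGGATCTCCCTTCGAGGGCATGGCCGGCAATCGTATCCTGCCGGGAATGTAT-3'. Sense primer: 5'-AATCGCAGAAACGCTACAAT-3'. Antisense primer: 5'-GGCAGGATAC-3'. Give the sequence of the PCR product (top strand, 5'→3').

5'-AATCGCAGAAACGCTACAATGACTATTCTCTGGATCTCCCTTCGAGGGCATGGCCGGCAATCGTATCCTGCC-3'

Scanning the template, AATCGCAGAAACGCTACAAT occurs at positions 46–65; this primer anneals to the bottom strand there with its 3' end pointing downstream.
Reverse complement of the reverse primer: GTATCCTGCC. This occurs on the top strand at positions 108–117.
The product is the template from position 46 through 117 (72 bp).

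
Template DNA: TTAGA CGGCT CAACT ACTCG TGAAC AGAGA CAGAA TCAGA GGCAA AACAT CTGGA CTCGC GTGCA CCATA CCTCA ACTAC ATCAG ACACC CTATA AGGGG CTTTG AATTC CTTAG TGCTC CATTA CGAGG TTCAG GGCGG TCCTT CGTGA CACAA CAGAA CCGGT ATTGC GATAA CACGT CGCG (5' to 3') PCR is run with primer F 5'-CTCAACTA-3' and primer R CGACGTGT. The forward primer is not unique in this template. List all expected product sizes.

174 bp, 111 bp

The forward primer CTCAACTA matches the top strand at positions 9–16, 72–79.
The reverse primer's reverse complement is ACACGTCG, matching at positions 175–182.
Each forward site pairs with the reverse site to give a product ending at position 182: sizes 174, 111 bp.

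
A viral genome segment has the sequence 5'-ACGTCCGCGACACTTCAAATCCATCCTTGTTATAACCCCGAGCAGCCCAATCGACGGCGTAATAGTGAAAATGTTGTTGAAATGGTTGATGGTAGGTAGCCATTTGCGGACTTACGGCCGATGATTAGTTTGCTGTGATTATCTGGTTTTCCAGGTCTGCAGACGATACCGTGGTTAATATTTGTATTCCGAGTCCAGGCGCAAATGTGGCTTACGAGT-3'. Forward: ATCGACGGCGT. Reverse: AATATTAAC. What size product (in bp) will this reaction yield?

133 bp

Forward primer ATCGACGGCGT is found on the top strand at positions 50–60.
Taking the reverse complement of AATATTAAC gives GTTAATATT, found at positions 174–182 on the template; the primer anneals here to the top strand with its 3' end pointing upstream.
Amplicon spans positions 50–182: 133 bp.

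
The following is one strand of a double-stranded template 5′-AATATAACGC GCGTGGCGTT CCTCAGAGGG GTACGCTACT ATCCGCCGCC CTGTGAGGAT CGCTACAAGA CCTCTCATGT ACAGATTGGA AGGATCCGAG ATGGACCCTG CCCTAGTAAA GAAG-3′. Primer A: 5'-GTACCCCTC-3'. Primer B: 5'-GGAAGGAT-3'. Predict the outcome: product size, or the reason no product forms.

Primer A (GTACCCCTC) has reverse complement GAGGGGTAC, which matches the top strand at positions 26–34; primer A anneals to the top strand there with its 3' end pointing upstream toward position 26.
Primer B (GGAAGGAT) matches the top strand directly at positions 88–95; it anneals to the bottom strand with its 3' end pointing downstream toward position 95.
The 3' ends diverge (primer A extends toward position 1, primer B toward position 124), so the primers never converge on a shared product.

No product — the primers' 3' ends point away from each other.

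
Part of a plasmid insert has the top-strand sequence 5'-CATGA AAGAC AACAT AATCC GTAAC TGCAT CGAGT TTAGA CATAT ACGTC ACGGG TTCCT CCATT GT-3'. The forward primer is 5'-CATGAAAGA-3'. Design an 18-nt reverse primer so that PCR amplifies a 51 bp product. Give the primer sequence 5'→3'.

The forward primer binds at positions 1–9, so a 51 bp product ends at position 1 + 51 − 1 = 51.
The reverse primer anneals to the top strand over positions 34–51, i.e. to GTTTAGACATATACGTCA.
Its sequence written 5'→3' is the reverse complement: TGACGTATATGTCTAAAC.

5'-TGACGTATATGTCTAAAC-3'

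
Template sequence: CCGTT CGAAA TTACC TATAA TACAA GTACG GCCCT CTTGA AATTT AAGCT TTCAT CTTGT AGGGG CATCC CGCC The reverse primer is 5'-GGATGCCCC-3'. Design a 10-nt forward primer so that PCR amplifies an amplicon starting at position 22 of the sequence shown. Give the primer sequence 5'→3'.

The reverse primer's reverse complement GGGGCATCC matches the template at positions 62–70; the product starts at position 22.
The forward primer is identical to the top strand over positions 22–31: ACAAGTACGG.

5'-ACAAGTACGG-3'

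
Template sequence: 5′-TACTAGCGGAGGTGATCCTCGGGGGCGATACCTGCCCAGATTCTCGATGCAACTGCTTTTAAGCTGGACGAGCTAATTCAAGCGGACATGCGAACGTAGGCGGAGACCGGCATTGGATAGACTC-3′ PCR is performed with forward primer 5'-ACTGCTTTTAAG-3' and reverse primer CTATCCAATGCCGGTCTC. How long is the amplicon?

The forward primer matches the template at positions 52–63.
Reverse complement of the reverse primer: GAGACCGGCATTGGATAG. This occurs on the top strand at positions 103–120.
Product length = (reverse-primer end) − (forward-primer start) + 1 = 120 − 52 + 1 = 69 bp.

69 bp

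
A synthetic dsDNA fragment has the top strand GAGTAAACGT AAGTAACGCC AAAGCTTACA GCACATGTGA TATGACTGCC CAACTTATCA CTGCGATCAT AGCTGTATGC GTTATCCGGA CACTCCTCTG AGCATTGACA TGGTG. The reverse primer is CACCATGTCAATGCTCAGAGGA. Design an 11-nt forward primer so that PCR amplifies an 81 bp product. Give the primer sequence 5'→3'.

The reverse primer's reverse complement TCCTCTGAGCATTGACATGGTG matches the template at positions 94–115, so the product ends at position 115.
An 81 bp product then starts at position 115 − 81 + 1 = 35.
The forward primer is identical to the top strand there: ATGTGATATGA.

5'-ATGTGATATGA-3'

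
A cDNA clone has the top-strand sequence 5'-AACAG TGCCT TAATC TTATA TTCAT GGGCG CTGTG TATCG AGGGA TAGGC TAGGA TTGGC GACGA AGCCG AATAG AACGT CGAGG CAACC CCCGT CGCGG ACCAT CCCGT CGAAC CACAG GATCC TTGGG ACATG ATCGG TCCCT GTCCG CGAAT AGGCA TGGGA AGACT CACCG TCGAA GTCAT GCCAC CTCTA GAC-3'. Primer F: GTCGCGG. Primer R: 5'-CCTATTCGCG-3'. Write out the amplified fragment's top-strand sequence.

5'-GTCGCGGACCATCCCGTCGAACCACAGGATCCTTGGGACATGATCGGTCCCTGTCCGCGAATAGG-3'

The forward primer matches the template at positions 94–100.
The reverse primer's reverse complement is CGCGAATAGG, which matches the template at positions 149–158.
The product is the template from position 94 through 158 (65 bp).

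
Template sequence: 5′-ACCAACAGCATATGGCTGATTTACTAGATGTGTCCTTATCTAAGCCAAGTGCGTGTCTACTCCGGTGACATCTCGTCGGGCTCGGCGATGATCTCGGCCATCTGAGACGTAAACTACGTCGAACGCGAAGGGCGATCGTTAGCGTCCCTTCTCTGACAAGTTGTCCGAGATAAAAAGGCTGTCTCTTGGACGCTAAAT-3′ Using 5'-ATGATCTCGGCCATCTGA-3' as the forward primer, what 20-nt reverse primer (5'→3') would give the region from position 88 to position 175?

5'-TTTTATCTCGGACAACTTGT-3'

The product's 3' end on the top strand is position 175.
The reverse primer anneals to the top strand over positions 156–175, i.e. to ACAAGTTGTCCGAGATAAAA.
Its sequence written 5'→3' is the reverse complement: TTTTATCTCGGACAACTTGT.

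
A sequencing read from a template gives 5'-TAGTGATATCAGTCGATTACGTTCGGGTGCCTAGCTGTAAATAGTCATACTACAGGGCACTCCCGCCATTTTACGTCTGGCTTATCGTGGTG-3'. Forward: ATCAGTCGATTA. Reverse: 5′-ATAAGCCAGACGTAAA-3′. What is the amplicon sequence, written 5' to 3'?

The forward primer matches the template at positions 8–19.
Reverse complement of the reverse primer: TTTACGTCTGGCTTAT. This occurs on the top strand at positions 70–85.
The product is the template from position 8 through 85 (78 bp).

5'-ATCAGTCGATTACGTTCGGGTGCCTAGCTGTAAATAGTCATACTACAGGGCACTCCCGCCATTTTACGTCTGGCTTAT-3'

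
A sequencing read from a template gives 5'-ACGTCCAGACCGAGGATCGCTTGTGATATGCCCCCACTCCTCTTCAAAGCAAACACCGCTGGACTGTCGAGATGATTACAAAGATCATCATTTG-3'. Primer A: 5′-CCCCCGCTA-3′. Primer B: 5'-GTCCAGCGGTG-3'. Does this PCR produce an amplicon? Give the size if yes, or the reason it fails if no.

Primer A (CCCCCGCTA) does not match the top strand, and its reverse complement TAGCGGGGG does not match either.
With no annealing site for primer A, no amplification occurs.

No product — primer A has no binding site in the template.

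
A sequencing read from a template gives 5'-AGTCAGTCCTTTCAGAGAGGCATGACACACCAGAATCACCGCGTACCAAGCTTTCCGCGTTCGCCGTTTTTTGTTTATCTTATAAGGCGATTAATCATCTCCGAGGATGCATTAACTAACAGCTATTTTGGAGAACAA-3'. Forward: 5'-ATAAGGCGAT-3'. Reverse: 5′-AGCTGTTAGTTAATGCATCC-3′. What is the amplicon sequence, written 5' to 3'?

5'-ATAAGGCGATTAATCATCTCCGAGGATGCATTAACTAACAGCT-3'

Scanning the template, ATAAGGCGAT occurs at positions 82–91; this primer anneals to the bottom strand there with its 3' end pointing downstream.
The reverse primer's reverse complement is GGATGCATTAACTAACAGCT, which matches the template at positions 105–124.
The product is the template from position 82 through 124 (43 bp).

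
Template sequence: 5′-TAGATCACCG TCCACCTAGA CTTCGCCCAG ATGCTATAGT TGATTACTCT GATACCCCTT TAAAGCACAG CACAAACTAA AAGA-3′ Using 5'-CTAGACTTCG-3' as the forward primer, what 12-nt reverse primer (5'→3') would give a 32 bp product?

The forward primer binds at positions 16–25, so a 32 bp product ends at position 16 + 32 − 1 = 47.
The reverse primer anneals to the top strand over positions 36–47, i.e. to ATAGTTGATTAC.
Its sequence written 5'→3' is the reverse complement: GTAATCAACTAT.

5'-GTAATCAACTAT-3'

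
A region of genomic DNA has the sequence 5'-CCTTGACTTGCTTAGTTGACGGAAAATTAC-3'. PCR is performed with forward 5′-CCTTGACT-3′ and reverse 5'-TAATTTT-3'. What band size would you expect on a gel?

29 bp

The forward primer matches the template at positions 1–8.
The reverse primer's reverse complement is AAAATTA, which matches the template at positions 23–29.
Amplicon spans positions 1–29: 29 bp.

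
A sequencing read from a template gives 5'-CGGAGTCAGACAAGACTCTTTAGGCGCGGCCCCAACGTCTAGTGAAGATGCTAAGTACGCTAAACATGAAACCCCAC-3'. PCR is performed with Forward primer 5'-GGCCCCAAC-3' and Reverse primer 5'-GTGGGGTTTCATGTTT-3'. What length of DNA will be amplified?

50 bp

Scanning the template, GGCCCCAAC occurs at positions 28–36; this primer anneals to the bottom strand there with its 3' end pointing downstream.
The reverse primer's reverse complement is AAACATGAAACCCCAC, which matches the template at positions 62–77.
The product runs from position 28 to position 77, so its length is 77 − 28 + 1 = 50 bp.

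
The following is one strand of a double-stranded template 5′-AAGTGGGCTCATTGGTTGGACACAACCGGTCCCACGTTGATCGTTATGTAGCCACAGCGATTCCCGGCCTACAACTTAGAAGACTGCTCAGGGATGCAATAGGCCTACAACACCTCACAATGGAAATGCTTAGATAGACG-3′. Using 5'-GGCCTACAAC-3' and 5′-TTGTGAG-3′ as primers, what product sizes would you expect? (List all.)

The forward primer GGCCTACAAC matches the top strand at positions 66–75, 102–111.
The reverse primer's reverse complement is CTCACAA, matching at positions 114–120.
Each forward site pairs with the reverse site to give a product ending at position 120: sizes 55, 19 bp.

55 bp, 19 bp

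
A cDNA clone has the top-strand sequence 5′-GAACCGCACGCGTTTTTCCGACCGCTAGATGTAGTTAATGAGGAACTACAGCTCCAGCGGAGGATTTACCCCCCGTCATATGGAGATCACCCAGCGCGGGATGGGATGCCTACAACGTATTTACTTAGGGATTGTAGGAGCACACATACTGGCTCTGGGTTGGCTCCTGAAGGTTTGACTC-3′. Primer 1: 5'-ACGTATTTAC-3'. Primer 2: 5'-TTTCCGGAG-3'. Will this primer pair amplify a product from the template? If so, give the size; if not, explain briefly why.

No product — primer 2 has no binding site in the template.

Primer 2 (TTTCCGGAG) does not match the top strand, and its reverse complement CTCCGGAAA does not match either.
With no annealing site for primer 2, no amplification occurs.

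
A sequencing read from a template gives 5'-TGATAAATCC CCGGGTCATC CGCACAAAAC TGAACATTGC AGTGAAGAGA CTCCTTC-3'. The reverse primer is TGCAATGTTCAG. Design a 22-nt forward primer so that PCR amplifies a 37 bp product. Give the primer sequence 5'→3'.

5'-AAATCCCCGGGTCATCCGCACA-3'

The reverse primer's reverse complement CTGAACATTGCA matches the template at positions 30–41, so the product ends at position 41.
A 37 bp product then starts at position 41 − 37 + 1 = 5.
The forward primer is identical to the top strand there: AAATCCCCGGGTCATCCGCACA.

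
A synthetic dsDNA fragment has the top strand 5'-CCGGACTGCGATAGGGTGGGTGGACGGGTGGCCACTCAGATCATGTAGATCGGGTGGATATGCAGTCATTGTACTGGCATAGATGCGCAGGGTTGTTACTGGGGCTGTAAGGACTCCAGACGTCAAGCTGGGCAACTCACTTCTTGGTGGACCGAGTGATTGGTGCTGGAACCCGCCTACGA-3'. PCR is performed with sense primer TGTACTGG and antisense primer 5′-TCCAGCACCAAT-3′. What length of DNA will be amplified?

101 bp

Forward primer TGTACTGG is found on the top strand at positions 70–77.
Reverse complement of the reverse primer: ATTGGTGCTGGA. This occurs on the top strand at positions 159–170.
Amplicon spans positions 70–170: 101 bp.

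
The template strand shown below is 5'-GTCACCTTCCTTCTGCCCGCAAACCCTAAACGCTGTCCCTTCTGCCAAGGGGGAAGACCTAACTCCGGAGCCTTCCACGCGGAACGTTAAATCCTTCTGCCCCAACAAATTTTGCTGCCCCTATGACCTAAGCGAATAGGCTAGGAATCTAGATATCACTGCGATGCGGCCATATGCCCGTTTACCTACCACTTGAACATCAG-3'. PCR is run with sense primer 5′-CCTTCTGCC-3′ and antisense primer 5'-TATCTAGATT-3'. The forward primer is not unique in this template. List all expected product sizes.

The forward primer CCTTCTGCC matches the top strand at positions 9–17, 38–46, 93–101.
The reverse primer's reverse complement is AATCTAGATA, matching at positions 146–155.
Each forward site pairs with the reverse site to give a product ending at position 155: sizes 147, 118, 63 bp.

147 bp, 118 bp, 63 bp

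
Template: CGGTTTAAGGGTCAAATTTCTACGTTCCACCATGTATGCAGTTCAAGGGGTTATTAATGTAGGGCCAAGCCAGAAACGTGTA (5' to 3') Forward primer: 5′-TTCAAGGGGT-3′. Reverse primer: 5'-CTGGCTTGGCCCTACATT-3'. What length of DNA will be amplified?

Forward primer TTCAAGGGGT is found on the top strand at positions 42–51.
Taking the reverse complement of CTGGCTTGGCCCTACATT gives AATGTAGGGCCAAGCCAG, found at positions 56–73 on the template; the primer anneals here to the top strand with its 3' end pointing upstream.
The product runs from position 42 to position 73, so its length is 73 − 42 + 1 = 32 bp.

32 bp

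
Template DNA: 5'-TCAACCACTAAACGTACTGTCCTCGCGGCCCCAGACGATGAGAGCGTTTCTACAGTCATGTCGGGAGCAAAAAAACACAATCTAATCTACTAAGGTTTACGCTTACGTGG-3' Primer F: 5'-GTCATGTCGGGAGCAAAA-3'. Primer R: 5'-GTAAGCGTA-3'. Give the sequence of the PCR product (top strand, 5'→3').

Scanning the template, GTCATGTCGGGAGCAAAA occurs at positions 55–72; this primer anneals to the bottom strand there with its 3' end pointing downstream.
Reverse complement of the reverse primer: TACGCTTAC. This occurs on the top strand at positions 98–106.
The product is the template from position 55 through 106 (52 bp).

5'-GTCATGTCGGGAGCAAAAAAACACAATCTAATCTACTAAGGTTTACGCTTAC-3'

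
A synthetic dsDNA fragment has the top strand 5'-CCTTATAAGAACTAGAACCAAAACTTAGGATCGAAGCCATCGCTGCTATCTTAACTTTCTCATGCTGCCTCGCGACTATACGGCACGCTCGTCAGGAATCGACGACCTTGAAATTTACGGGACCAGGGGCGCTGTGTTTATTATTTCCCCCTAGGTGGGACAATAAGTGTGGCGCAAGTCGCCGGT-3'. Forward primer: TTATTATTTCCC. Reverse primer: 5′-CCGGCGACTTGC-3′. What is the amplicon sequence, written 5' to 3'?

5'-TTATTATTTCCCCCTAGGTGGGACAATAAGTGTGGCGCAAGTCGCCGG-3'

The forward primer matches the template at positions 138–149.
The reverse primer's reverse complement is GCAAGTCGCCGG, which matches the template at positions 174–185.
The product is the template from position 138 through 185 (48 bp).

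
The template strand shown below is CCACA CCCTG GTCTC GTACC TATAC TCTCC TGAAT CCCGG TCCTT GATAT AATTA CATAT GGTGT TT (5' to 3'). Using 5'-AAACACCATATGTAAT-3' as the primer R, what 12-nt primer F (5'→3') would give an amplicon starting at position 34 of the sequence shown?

5'-ATCCCGGTCCTT-3'

The reverse primer's reverse complement ATTACATATGGTGTTT matches the template at positions 52–67; the product starts at position 34.
The forward primer is identical to the top strand over positions 34–45: ATCCCGGTCCTT.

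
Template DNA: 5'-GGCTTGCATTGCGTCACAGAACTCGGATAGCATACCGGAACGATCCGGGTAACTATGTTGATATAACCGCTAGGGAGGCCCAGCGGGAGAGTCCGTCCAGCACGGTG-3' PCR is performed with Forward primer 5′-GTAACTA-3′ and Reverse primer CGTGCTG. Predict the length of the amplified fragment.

56 bp

Scanning the template, GTAACTA occurs at positions 49–55; this primer anneals to the bottom strand there with its 3' end pointing downstream.
Reverse complement of the reverse primer: CAGCACG. This occurs on the top strand at positions 98–104.
The product runs from position 49 to position 104, so its length is 104 − 49 + 1 = 56 bp.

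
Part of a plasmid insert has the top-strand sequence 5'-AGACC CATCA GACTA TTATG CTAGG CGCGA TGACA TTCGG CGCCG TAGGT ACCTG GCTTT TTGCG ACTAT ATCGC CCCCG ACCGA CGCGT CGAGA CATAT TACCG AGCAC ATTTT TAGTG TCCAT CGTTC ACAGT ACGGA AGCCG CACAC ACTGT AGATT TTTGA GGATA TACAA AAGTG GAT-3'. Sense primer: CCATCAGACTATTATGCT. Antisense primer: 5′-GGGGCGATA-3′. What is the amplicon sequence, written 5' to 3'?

The forward primer matches the template at positions 5–22.
The reverse primer's reverse complement is TATCGCCCC, which matches the template at positions 70–78.
The product is the template from position 5 through 78 (74 bp).

5'-CCATCAGACTATTATGCTAGGCGCGATGACATTCGGCGCCGTAGGTACCTGGCTTTTTGCGACTATATCGCCCC-3'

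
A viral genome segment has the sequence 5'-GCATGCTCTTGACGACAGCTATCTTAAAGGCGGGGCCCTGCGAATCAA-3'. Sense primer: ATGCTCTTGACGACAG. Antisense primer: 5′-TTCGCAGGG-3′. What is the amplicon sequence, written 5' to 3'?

5'-ATGCTCTTGACGACAGCTATCTTAAAGGCGGGGCCCTGCGAA-3'

Forward primer ATGCTCTTGACGACAG is found on the top strand at positions 3–18.
The reverse primer's reverse complement is CCCTGCGAA, which matches the template at positions 36–44.
The product is the template from position 3 through 44 (42 bp).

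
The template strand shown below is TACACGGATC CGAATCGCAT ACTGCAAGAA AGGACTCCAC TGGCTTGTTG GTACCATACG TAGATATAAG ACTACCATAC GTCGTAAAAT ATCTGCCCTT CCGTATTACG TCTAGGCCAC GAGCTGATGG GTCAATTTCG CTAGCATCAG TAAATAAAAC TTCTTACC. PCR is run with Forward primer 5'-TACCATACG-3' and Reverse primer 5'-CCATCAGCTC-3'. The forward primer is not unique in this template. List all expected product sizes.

The forward primer TACCATACG matches the top strand at positions 52–60, 73–81.
The reverse primer's reverse complement is GAGCTGATGG, matching at positions 121–130.
Each forward site pairs with the reverse site to give a product ending at position 130: sizes 79, 58 bp.

79 bp, 58 bp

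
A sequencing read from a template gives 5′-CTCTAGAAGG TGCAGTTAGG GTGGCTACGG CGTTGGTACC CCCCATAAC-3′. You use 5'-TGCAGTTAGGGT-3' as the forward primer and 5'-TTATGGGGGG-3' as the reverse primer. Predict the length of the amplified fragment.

Scanning the template, TGCAGTTAGGGT occurs at positions 11–22; this primer anneals to the bottom strand there with its 3' end pointing downstream.
The reverse primer's reverse complement is CCCCCCATAA, which matches the template at positions 39–48.
Product length = (reverse-primer end) − (forward-primer start) + 1 = 48 − 11 + 1 = 38 bp.

38 bp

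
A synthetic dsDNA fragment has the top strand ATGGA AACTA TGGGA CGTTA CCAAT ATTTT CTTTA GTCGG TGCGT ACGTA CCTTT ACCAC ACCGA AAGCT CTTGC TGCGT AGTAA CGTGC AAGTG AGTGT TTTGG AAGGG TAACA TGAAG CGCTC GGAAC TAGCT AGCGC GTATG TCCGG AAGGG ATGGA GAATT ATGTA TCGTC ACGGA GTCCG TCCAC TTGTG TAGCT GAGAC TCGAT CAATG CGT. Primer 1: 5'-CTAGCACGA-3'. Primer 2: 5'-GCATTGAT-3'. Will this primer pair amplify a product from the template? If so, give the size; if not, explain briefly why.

Primer 1 (CTAGCACGA) does not match the top strand, and its reverse complement TCGTGCTAG does not match either.
With no annealing site for primer 1, no amplification occurs.

No product — primer 1 has no binding site in the template.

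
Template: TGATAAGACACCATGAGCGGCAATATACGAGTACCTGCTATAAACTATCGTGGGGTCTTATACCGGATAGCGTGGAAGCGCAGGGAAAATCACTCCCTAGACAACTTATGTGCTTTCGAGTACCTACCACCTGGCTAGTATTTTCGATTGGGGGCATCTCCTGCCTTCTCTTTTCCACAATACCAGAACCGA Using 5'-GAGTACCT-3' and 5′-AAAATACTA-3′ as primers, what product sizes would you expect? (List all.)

116 bp, 27 bp

The forward primer GAGTACCT matches the top strand at positions 29–36, 118–125.
The reverse primer's reverse complement is TAGTATTTT, matching at positions 136–144.
Each forward site pairs with the reverse site to give a product ending at position 144: sizes 116, 27 bp.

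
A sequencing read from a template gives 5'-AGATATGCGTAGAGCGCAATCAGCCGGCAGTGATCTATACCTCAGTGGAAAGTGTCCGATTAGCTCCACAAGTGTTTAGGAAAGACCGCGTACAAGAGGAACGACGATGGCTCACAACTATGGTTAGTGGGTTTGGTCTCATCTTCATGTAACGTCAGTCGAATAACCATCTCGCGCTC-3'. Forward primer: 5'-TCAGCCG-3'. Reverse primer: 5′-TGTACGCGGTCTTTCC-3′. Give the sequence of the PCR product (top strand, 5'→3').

The forward primer matches the template at positions 20–26.
The reverse primer's reverse complement is GGAAAGACCGCGTACA, which matches the template at positions 79–94.
The product is the template from position 20 through 94 (75 bp).

5'-TCAGCCGGCAGTGATCTATACCTCAGTGGAAAGTGTCCGATTAGCTCCACAAGTGTTTAGGAAAGACCGCGTACA-3'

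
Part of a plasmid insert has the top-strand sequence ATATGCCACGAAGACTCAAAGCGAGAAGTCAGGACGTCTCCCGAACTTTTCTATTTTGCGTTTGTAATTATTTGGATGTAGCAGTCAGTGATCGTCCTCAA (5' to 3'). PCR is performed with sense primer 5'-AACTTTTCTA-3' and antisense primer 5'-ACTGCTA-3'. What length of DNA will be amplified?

42 bp

The forward primer matches the template at positions 44–53.
Reverse complement of the reverse primer: TAGCAGT. This occurs on the top strand at positions 79–85.
Amplicon spans positions 44–85: 42 bp.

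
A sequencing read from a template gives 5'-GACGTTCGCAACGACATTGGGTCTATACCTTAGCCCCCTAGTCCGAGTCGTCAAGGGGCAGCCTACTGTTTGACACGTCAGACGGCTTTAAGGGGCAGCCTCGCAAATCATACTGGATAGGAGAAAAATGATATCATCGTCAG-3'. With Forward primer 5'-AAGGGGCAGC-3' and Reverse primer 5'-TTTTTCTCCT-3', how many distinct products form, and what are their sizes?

The forward primer AAGGGGCAGC matches the top strand at positions 53–62, 90–99.
The reverse primer's reverse complement is AGGAGAAAAA, matching at positions 119–128.
Each forward site pairs with the reverse site to give a product ending at position 128: sizes 76, 39 bp.

Two products: 76 bp, 39 bp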